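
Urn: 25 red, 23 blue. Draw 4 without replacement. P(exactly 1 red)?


Hypergeometric: C(25,1)×C(23,3)/C(48,4)
= 25×1771/194580 = 385/1692

P(X=1) = 385/1692 ≈ 22.75%


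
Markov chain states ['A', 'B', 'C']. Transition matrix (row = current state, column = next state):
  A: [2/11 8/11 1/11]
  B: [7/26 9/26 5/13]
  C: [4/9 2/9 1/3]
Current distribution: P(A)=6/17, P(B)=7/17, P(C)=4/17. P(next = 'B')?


P(next=B) = Σᵢ P(now=i)×P(i→B)
= 6/17×8/11 + 7/17×9/26 + 4/17×2/9
= 48/187 + 63/442 + 8/153 = 19757/43758

P = 19757/43758 ≈ 0.4515


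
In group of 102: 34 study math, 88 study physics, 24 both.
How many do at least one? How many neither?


|A∪B| = 34+88-24 = 98
Neither = 102-98 = 4

At least one: 98; Neither: 4


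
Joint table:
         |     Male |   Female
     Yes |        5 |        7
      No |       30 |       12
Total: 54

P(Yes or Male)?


P(Yes∨Male) = P(Yes) + P(Male) - P(Yes∧Male)
= (12 + 35 - 5)/54 = 42/54 = 7/9

P = 7/9 ≈ 77.78%


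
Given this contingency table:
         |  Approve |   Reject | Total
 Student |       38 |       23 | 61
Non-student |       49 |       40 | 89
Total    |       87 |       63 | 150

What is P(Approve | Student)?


P(Approve | Student) = 38/(38+23) = 38/61

P(Approve|Student) = 38/61 ≈ 62.30%


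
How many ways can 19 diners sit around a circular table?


Circular arrangements of 19 distinct objects: fix one position to break rotational symmetry.
(n-1)! = 18! = 6402373705728000

6402373705728000


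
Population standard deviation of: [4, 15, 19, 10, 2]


Mean = 50/5 = 10
  (4-10)²=36
  (15-10)²=25
  (19-10)²=81
  (10-10)²=0
  (2-10)²=64
Σ(x-μ)² = 206
σ² = 206/5

σ = √(206/5) ≈ 6.4187


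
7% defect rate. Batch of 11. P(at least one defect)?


P(all good) = (93/100)^11 = 4501035456767426597157/10000000000000000000000
P(≥1 defect) = 5498964543232573402843/10000000000000000000000

P = 5498964543232573402843/10000000000000000000000 ≈ 54.99%


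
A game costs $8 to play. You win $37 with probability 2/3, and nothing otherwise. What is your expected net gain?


E[gain] = (37-8)×2/3 + (-8)×1/3
= 58/3 - 8/3 = 50/3

Expected net gain = $50/3 ≈ $16.67


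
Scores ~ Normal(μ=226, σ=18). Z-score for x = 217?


z = (x - μ)/σ = (217 - 226)/18 = -0.5

z = -0.5


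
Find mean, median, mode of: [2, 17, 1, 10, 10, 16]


Sorted: [1, 2, 10, 10, 16, 17]
Mean = 56/6 = 28/3
Median = 10
Freq: {2: 1, 17: 1, 1: 1, 10: 2, 16: 1}
Mode: [10]

Mean=28/3, Median=10, Mode=10


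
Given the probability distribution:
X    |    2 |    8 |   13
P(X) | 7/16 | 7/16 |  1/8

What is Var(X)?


E[X] = 6
E[X²] = 407/8
Var(X) = E[X²] - (E[X])² = 407/8 - 36 = 119/8

Var(X) = 119/8 ≈ 14.8750


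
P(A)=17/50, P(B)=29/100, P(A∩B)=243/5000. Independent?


P(A)×P(B) = 493/5000
P(A∩B) = 243/5000
Not equal → NOT independent

No, not independent


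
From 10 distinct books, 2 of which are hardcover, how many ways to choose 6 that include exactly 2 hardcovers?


Choose 2 of the 2 hardcovers and 4 of the other 8 books:
C(2,2)×C(8,4) = 1×70 = 70

70


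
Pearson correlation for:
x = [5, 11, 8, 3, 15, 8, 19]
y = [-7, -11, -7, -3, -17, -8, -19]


n=7, Σx=69, Σy=-72, Σxy=-901, Σx²=869, Σy²=942
r = (7×(-901) - 69×(-72))/√((7×869 - 69²)(7×942 - (-72)²))
= -1339/√(1322×1410) = -1339/√1864020 ≈ -1339/1365.2912 ≈ -0.9807

r ≈ -0.9807


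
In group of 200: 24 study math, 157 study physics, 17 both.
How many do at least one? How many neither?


|A∪B| = 24+157-17 = 164
Neither = 200-164 = 36

At least one: 164; Neither: 36


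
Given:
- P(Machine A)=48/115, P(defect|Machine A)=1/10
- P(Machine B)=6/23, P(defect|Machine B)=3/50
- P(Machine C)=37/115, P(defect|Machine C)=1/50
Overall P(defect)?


P(B) = Σ P(B|Aᵢ)×P(Aᵢ)
  1/10×48/115 = 24/575
  3/50×6/23 = 9/575
  1/50×37/115 = 37/5750
Sum = 367/5750

P(defect) = 367/5750 ≈ 6.38%


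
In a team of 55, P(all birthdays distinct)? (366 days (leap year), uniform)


P(all different) = Π(366-i)/366 for i=0..54
= (366/366)×(365/366)×...×(312/366)
= 0.013909

P ≈ 0.0139 ≈ 1.39%


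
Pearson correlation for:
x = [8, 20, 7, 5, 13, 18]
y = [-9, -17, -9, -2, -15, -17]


n=6, Σx=71, Σy=-69, Σxy=-986, Σx²=1031, Σy²=969
r = (6×(-986) - 71×(-69))/√((6×1031 - 71²)(6×969 - (-69)²))
= -1017/√(1145×1053) = -1017/√1205685 ≈ -1017/1098.0369 ≈ -0.9262

r ≈ -0.9262


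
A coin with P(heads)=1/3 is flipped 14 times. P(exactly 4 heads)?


Binomial: P(X=4) = C(14,4)×p^4×(1-p)^10
= 1001 × 1/81 × 1024/59049 = 1025024/4782969

P(X=4) = 1025024/4782969 ≈ 21.43%


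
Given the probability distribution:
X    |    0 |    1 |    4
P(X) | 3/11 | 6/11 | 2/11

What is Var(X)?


E[X] = 14/11
E[X²] = 38/11
Var(X) = E[X²] - (E[X])² = 38/11 - 196/121 = 222/121

Var(X) = 222/121 ≈ 1.8347


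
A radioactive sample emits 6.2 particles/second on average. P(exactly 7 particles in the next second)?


Poisson(λ=6.2): P(X=7) = e^(-λ)×λ^k/k!
= e^(-6.2) × 6.2^7 / 7!
≈ 0.002029430636 × 352161.460621 / 5040 ≈ 0.141803

P(X=7) ≈ 0.141803 ≈ 14.18%


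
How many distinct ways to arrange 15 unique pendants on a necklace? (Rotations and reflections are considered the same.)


Free circular arrangements: rotations and reflections both identified.
(n-1)!/2 = 14!/2 = 87178291200/2 = 43589145600

43589145600


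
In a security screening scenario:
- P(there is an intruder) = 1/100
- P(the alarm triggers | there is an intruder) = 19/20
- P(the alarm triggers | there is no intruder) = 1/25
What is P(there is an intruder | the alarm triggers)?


Using Bayes' theorem:
P(A|B) = P(B|A)·P(A) / P(B)

P(the alarm triggers) = 19/20 × 1/100 + 1/25 × 99/100
= 19/2000 + 99/2500 = 491/10000

P(there is an intruder|the alarm triggers) = (19/2000) / (491/10000) = 95/491

P(there is an intruder|the alarm triggers) = 95/491 ≈ 19.35%


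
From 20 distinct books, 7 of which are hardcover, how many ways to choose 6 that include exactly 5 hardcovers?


Choose 5 of the 7 hardcovers and 1 of the other 13 books:
C(7,5)×C(13,1) = 21×13 = 273

273


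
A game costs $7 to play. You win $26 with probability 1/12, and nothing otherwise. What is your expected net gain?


E[gain] = (26-7)×1/12 + (-7)×11/12
= 19/12 - 77/12 = -29/6

Expected net gain = $-29/6 ≈ $-4.83


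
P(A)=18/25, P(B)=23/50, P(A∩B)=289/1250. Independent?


P(A)×P(B) = 207/625
P(A∩B) = 289/1250
Not equal → NOT independent

No, not independent


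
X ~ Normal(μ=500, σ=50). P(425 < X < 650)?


z₁=(425-500)/50=-1.5, z₂=(650-500)/50=3.0
P = Φ(3.0) - Φ(-1.5) = 0.998650 - 0.066807 = 0.931843 ≈ 0.9318

P(425 < X < 650) ≈ 0.9318


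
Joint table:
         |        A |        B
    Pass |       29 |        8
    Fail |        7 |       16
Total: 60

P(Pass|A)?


P(Pass|A) = 29/(29+7) = 29/36

P = 29/36 ≈ 80.56%


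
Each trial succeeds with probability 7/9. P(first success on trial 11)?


Geometric: P(X=11) = (1-p)^(k-1)×p = (2/9)^10×7/9 = 7168/31381059609

P(X=11) = 7168/31381059609 ≈ 0.00%


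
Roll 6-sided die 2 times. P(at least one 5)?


P(no 5)^2 = (5/6)^2 = 25/36
P(≥1) = 1 - 25/36 = 11/36

P = 11/36 ≈ 30.56%


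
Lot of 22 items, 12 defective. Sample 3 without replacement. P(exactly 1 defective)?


Hypergeometric: C(12,1)×C(10,2)/C(22,3)
= 12×45/1540 = 27/77

P(X=1) = 27/77 ≈ 35.06%


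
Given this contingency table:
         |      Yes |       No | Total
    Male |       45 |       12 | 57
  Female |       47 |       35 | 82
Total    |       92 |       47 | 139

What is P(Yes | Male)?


P(Yes | Male) = 45/(45+12) = 45/57 = 15/19

P(Yes|Male) = 15/19 ≈ 78.95%


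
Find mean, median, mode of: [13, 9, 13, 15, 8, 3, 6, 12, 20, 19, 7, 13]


Sorted: [3, 6, 7, 8, 9, 12, 13, 13, 13, 15, 19, 20]
Mean = 138/12 = 23/2
Median = 25/2
Freq: {13: 3, 9: 1, 15: 1, 8: 1, 3: 1, 6: 1, 12: 1, 20: 1, 19: 1, 7: 1}
Mode: [13]

Mean=23/2, Median=25/2, Mode=13


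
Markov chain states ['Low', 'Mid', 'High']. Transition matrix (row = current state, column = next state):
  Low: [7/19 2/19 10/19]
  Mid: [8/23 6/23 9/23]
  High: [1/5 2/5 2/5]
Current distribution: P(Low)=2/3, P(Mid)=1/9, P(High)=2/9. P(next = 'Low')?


P(next=Low) = Σᵢ P(now=i)×P(i→Low)
= 2/3×7/19 + 1/9×8/23 + 2/9×1/5
= 14/57 + 8/207 + 2/45 = 6464/19665

P = 6464/19665 ≈ 0.3287


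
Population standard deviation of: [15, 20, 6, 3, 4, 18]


Mean = 66/6 = 11
  (15-11)²=16
  (20-11)²=81
  (6-11)²=25
  (3-11)²=64
  (4-11)²=49
  (18-11)²=49
Σ(x-μ)² = 284
σ² = 284/6 = 142/3

σ = √(142/3) ≈ 6.8799


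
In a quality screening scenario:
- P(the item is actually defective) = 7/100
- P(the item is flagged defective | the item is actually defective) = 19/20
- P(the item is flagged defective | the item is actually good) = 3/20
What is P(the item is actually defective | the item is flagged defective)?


Using Bayes' theorem:
P(A|B) = P(B|A)·P(A) / P(B)

P(the item is flagged defective) = 19/20 × 7/100 + 3/20 × 93/100
= 133/2000 + 279/2000 = 103/500

P(the item is actually defective|the item is flagged defective) = (133/2000) / (103/500) = 133/412

P(the item is actually defective|the item is flagged defective) = 133/412 ≈ 32.28%


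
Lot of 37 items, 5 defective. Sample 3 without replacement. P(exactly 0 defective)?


Hypergeometric: C(5,0)×C(32,3)/C(37,3)
= 1×4960/7770 = 496/777

P(X=0) = 496/777 ≈ 63.84%


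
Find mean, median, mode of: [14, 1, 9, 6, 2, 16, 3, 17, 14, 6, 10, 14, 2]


Sorted: [1, 2, 2, 3, 6, 6, 9, 10, 14, 14, 14, 16, 17]
Mean = 114/13
Median = 9
Freq: {14: 3, 1: 1, 9: 1, 6: 2, 2: 2, 16: 1, 3: 1, 17: 1, 10: 1}
Mode: [14]

Mean=114/13, Median=9, Mode=14


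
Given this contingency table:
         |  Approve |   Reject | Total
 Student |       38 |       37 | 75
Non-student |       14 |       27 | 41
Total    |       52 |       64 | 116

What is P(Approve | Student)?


P(Approve | Student) = 38/(38+37) = 38/75

P(Approve|Student) = 38/75 ≈ 50.67%


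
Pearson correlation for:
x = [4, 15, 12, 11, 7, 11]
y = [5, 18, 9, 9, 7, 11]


n=6, Σx=60, Σy=59, Σxy=667, Σx²=676, Σy²=681
r = (6×667 - 60×59)/√((6×676 - 60²)(6×681 - 59²))
= 462/√(456×605) = 462/√275880 ≈ 462/525.2428 ≈ 0.8796

r ≈ 0.8796


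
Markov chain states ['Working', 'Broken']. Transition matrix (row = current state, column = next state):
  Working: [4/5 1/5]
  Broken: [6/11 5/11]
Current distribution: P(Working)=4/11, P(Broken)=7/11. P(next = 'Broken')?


P(next=Broken) = Σᵢ P(now=i)×P(i→Broken)
= 4/11×1/5 + 7/11×5/11
= 4/55 + 35/121 = 219/605

P = 219/605 ≈ 0.3620


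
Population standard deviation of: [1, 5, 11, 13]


Mean = 30/4 = 15/2
  (1-15/2)²=169/4
  (5-15/2)²=25/4
  (11-15/2)²=49/4
  (13-15/2)²=121/4
Σ(x-μ)² = 91
σ² = 91/4

σ = √(91/4) ≈ 4.7697


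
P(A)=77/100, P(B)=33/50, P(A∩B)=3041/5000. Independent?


P(A)×P(B) = 2541/5000
P(A∩B) = 3041/5000
Not equal → NOT independent

No, not independent


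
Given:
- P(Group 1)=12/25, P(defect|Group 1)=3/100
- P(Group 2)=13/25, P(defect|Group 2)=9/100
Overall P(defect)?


P(B) = Σ P(B|Aᵢ)×P(Aᵢ)
  3/100×12/25 = 9/625
  9/100×13/25 = 117/2500
Sum = 153/2500

P(defect) = 153/2500 ≈ 6.12%


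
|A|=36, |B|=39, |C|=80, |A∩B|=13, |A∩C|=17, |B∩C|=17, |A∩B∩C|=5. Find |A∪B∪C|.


|A∪B∪C| = 36+39+80-13-17-17+5 = 113

|A∪B∪C| = 113


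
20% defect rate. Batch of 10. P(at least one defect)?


P(all good) = (4/5)^10 = 1048576/9765625
P(≥1 defect) = 8717049/9765625

P = 8717049/9765625 ≈ 89.26%


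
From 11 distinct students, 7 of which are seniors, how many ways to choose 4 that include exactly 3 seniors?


Choose 3 of the 7 seniors and 1 of the other 4 students:
C(7,3)×C(4,1) = 35×4 = 140

140


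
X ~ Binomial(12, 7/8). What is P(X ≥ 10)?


P(X ≥ 10) = Σ P(X=i) for i=10..12
P(X=10) = 9321683217/34359738368
P(X=11) = 5931980229/17179869184
P(X=12) = 13841287201/68719476736
Sum = 56212574551/68719476736

P(X ≥ 10) = 56212574551/68719476736 ≈ 81.80%


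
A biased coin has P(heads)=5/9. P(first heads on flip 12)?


Geometric: P(X=12) = (1-p)^(k-1)×p = (4/9)^11×5/9 = 20971520/282429536481

P(X=12) = 20971520/282429536481 ≈ 0.01%


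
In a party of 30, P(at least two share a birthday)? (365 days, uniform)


P(all different) = Π(365-i)/365 for i=0..29
= 0.293684
P(match) = 1 - 0.293684 = 0.706316

P ≈ 0.7063 ≈ 70.63%


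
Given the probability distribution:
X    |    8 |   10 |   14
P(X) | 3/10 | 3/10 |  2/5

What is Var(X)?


E[X] = 11
E[X²] = 638/5
Var(X) = E[X²] - (E[X])² = 638/5 - 121 = 33/5

Var(X) = 33/5 ≈ 6.6000


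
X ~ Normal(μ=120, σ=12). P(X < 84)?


z = (84-120)/12 = -3.0
P(Z < -3.0) = 0.0013

P(X < 84) ≈ 0.0013


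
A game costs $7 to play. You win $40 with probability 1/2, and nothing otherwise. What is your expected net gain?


E[gain] = (40-7)×1/2 + (-7)×1/2
= 33/2 - 7/2 = 13

Expected net gain = $13 ≈ $13.00


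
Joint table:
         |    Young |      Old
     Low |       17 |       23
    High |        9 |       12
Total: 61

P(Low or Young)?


P(Low∨Young) = P(Low) + P(Young) - P(Low∧Young)
= (40 + 26 - 17)/61 = 49/61

P = 49/61 ≈ 80.33%


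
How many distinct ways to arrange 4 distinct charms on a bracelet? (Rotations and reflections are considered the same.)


Free circular arrangements: rotations and reflections both identified.
(n-1)!/2 = 3!/2 = 6/2 = 3

3


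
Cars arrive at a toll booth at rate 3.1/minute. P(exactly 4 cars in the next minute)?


Poisson(λ=3.1): P(X=4) = e^(-λ)×λ^k/k!
= e^(-3.1) × 3.1^4 / 4!
≈ 0.04504920239 × 92.3521 / 24 ≈ 0.173350

P(X=4) ≈ 0.173350 ≈ 17.33%


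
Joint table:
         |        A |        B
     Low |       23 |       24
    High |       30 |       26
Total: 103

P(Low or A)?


P(Low∨A) = P(Low) + P(A) - P(Low∧A)
= (47 + 53 - 23)/103 = 77/103

P = 77/103 ≈ 74.76%


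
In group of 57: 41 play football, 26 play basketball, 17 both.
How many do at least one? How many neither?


|A∪B| = 41+26-17 = 50
Neither = 57-50 = 7

At least one: 50; Neither: 7


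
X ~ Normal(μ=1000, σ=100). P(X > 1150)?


z = (1150-1000)/100 = 1.5
P(X > 1150) = 1 - P(Z ≤ 1.5) = 1 - 0.9332 = 0.0668

P(X > 1150) ≈ 0.0668


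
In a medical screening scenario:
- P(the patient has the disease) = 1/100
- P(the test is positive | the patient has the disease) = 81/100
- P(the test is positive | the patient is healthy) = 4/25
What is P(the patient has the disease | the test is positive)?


Using Bayes' theorem:
P(A|B) = P(B|A)·P(A) / P(B)

P(the test is positive) = 81/100 × 1/100 + 4/25 × 99/100
= 81/10000 + 99/625 = 333/2000

P(the patient has the disease|the test is positive) = (81/10000) / (333/2000) = 9/185

P(the patient has the disease|the test is positive) = 9/185 ≈ 4.86%


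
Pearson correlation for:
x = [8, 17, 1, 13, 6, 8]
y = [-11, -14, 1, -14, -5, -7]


n=6, Σx=53, Σy=-50, Σxy=-593, Σx²=623, Σy²=588
r = (6×(-593) - 53×(-50))/√((6×623 - 53²)(6×588 - (-50)²))
= -908/√(929×1028) = -908/√955012 ≈ -908/977.2472 ≈ -0.9291

r ≈ -0.9291


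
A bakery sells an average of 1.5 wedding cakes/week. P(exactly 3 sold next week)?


Poisson(λ=1.5): P(X=3) = e^(-λ)×λ^k/k!
= e^(-1.5) × 1.5^3 / 3!
≈ 0.2231301601 × 3.375 / 6 ≈ 0.125511

P(X=3) ≈ 0.125511 ≈ 12.55%


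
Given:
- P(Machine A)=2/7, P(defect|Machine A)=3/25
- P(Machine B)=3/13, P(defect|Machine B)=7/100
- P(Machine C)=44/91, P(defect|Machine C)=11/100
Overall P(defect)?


P(B) = Σ P(B|Aᵢ)×P(Aᵢ)
  3/25×2/7 = 6/175
  7/100×3/13 = 21/1300
  11/100×44/91 = 121/2275
Sum = 943/9100

P(defect) = 943/9100 ≈ 10.36%


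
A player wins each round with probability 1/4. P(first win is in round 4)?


Geometric: P(X=4) = (1-p)^(k-1)×p = (3/4)^3×1/4 = 27/256

P(X=4) = 27/256 ≈ 10.55%


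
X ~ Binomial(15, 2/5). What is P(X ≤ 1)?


P(X ≤ 1) = Σ P(X=i) for i=0..1
P(X=0) = 14348907/30517578125
P(X=1) = 28697814/6103515625
Sum = 157837977/30517578125

P(X ≤ 1) = 157837977/30517578125 ≈ 0.52%


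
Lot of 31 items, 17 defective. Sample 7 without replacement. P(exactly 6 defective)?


Hypergeometric: C(17,6)×C(14,1)/C(31,7)
= 12376×14/2629575 = 13328/202275

P(X=6) = 13328/202275 ≈ 6.59%


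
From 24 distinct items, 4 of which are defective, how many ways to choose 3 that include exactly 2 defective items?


Choose 2 of the 4 defective items and 1 of the other 20 items:
C(4,2)×C(20,1) = 6×20 = 120

120


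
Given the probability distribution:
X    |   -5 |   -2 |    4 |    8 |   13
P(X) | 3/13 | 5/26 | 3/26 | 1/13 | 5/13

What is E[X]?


E[X] = Σ x·P(X=x)
= (-5)×(3/13) + (-2)×(5/26) + (4)×(3/26) + (8)×(1/13) + (13)×(5/13)
= 59/13

E[X] = 59/13


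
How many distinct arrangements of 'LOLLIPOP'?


Letters: 8, freq: {'L': 3, 'O': 2, 'I': 1, 'P': 2}
8!/(3!×2!×1!×2!) = 40320/24 = 1680

1680


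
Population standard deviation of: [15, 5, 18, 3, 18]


Mean = 59/5
  (15-59/5)²=256/25
  (5-59/5)²=1156/25
  (18-59/5)²=961/25
  (3-59/5)²=1936/25
  (18-59/5)²=961/25
Σ(x-μ)² = 1054/5
σ² = (1054/5)/5 = 1054/25

σ = √(1054/25) ≈ 6.4931


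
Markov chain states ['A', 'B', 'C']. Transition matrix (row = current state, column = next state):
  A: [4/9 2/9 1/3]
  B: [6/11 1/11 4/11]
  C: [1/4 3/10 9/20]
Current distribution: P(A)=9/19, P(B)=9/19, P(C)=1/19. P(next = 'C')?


P(next=C) = Σᵢ P(now=i)×P(i→C)
= 9/19×1/3 + 9/19×4/11 + 1/19×9/20
= 3/19 + 36/209 + 9/380 = 1479/4180

P = 1479/4180 ≈ 0.3538


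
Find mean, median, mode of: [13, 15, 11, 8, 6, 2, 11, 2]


Sorted: [2, 2, 6, 8, 11, 11, 13, 15]
Mean = 68/8 = 17/2
Median = 19/2
Freq: {13: 1, 15: 1, 11: 2, 8: 1, 6: 1, 2: 2}
Mode: [2, 11]

Mean=17/2, Median=19/2, Mode=[2, 11]


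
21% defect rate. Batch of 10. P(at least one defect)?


P(all good) = (79/100)^10 = 9468276082626847201/100000000000000000000
P(≥1 defect) = 90531723917373152799/100000000000000000000

P = 90531723917373152799/100000000000000000000 ≈ 90.53%


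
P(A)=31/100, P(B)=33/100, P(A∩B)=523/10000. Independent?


P(A)×P(B) = 1023/10000
P(A∩B) = 523/10000
Not equal → NOT independent

No, not independent


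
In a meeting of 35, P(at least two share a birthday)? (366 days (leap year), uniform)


P(all different) = Π(366-i)/366 for i=0..34
= 0.186502
P(match) = 1 - 0.186502 = 0.813498

P ≈ 0.8135 ≈ 81.35%


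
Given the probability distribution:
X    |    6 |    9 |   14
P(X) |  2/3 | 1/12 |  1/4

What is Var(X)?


E[X] = 33/4
E[X²] = 319/4
Var(X) = E[X²] - (E[X])² = 319/4 - 1089/16 = 187/16

Var(X) = 187/16 ≈ 11.6875


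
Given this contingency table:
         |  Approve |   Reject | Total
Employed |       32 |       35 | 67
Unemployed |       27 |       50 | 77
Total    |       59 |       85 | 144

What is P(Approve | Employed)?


P(Approve | Employed) = 32/(32+35) = 32/67

P(Approve|Employed) = 32/67 ≈ 47.76%


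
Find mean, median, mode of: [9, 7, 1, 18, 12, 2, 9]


Sorted: [1, 2, 7, 9, 9, 12, 18]
Mean = 58/7
Median = 9
Freq: {9: 2, 7: 1, 1: 1, 18: 1, 12: 1, 2: 1}
Mode: [9]

Mean=58/7, Median=9, Mode=9


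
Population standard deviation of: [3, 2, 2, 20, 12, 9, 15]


Mean = 63/7 = 9
  (3-9)²=36
  (2-9)²=49
  (2-9)²=49
  (20-9)²=121
  (12-9)²=9
  (9-9)²=0
  (15-9)²=36
Σ(x-μ)² = 300
σ² = 300/7

σ = √(300/7) ≈ 6.5465


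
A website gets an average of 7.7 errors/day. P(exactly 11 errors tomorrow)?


Poisson(λ=7.7): P(X=11) = e^(-λ)×λ^k/k!
= e^(-7.7) × 7.7^11 / 11!
≈ 0.0004528271829 × 5641543963.89 / 39916800 ≈ 0.063999

P(X=11) ≈ 0.063999 ≈ 6.40%


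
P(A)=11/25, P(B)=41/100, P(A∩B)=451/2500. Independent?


P(A)×P(B) = 451/2500
P(A∩B) = 451/2500
Equal ✓ → Independent

Yes, independent


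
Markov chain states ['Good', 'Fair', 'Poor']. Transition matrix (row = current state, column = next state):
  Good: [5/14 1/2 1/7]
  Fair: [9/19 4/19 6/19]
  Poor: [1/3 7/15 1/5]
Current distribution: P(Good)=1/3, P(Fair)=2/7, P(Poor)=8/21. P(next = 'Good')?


P(next=Good) = Σᵢ P(now=i)×P(i→Good)
= 1/3×5/14 + 2/7×9/19 + 8/21×1/3
= 5/42 + 18/133 + 8/63 = 913/2394

P = 913/2394 ≈ 0.3814


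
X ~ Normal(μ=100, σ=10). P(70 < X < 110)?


z₁=(70-100)/10=-3.0, z₂=(110-100)/10=1.0
P = Φ(1.0) - Φ(-3.0) = 0.841345 - 0.001350 = 0.839995 ≈ 0.8400

P(70 < X < 110) ≈ 0.8400


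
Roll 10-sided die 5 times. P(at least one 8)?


P(no 8)^5 = (9/10)^5 = 59049/100000
P(≥1) = 1 - 59049/100000 = 40951/100000

P = 40951/100000 ≈ 40.95%


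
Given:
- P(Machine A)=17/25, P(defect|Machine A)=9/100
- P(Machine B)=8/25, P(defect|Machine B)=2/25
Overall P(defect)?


P(B) = Σ P(B|Aᵢ)×P(Aᵢ)
  9/100×17/25 = 153/2500
  2/25×8/25 = 16/625
Sum = 217/2500

P(defect) = 217/2500 ≈ 8.68%


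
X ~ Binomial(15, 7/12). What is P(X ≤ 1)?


P(X ≤ 1) = Σ P(X=i) for i=0..1
P(X=0) = 30517578125/15407021574586368
P(X=1) = 213623046875/5135673858195456
Sum = 335693359375/7703510787293184

P(X ≤ 1) = 335693359375/7703510787293184 ≈ 0.00%


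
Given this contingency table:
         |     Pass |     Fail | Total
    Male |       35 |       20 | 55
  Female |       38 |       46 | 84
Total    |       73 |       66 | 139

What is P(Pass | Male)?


P(Pass | Male) = 35/(35+20) = 35/55 = 7/11

P(Pass|Male) = 7/11 ≈ 63.64%


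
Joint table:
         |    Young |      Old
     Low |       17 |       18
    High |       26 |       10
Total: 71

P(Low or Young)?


P(Low∨Young) = P(Low) + P(Young) - P(Low∧Young)
= (35 + 43 - 17)/71 = 61/71

P = 61/71 ≈ 85.92%


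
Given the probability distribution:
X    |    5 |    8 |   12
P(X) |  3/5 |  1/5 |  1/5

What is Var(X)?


E[X] = 7
E[X²] = 283/5
Var(X) = E[X²] - (E[X])² = 283/5 - 49 = 38/5

Var(X) = 38/5 ≈ 7.6000


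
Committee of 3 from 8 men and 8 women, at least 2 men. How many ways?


Count by #men:
  2M,1W: C(8,2)×C(8,1)=224
  3M,0W: C(8,3)×C(8,0)=56
Total = 280

280


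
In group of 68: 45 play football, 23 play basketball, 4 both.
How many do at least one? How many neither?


|A∪B| = 45+23-4 = 64
Neither = 68-64 = 4

At least one: 64; Neither: 4


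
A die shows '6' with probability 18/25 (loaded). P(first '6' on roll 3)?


Geometric: P(X=3) = (1-p)^(k-1)×p = (7/25)^2×18/25 = 882/15625

P(X=3) = 882/15625 ≈ 5.64%


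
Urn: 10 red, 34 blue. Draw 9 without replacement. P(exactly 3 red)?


Hypergeometric: C(10,3)×C(34,6)/C(44,9)
= 120×1344904/708930508 = 3667920/16112057

P(X=3) = 3667920/16112057 ≈ 22.77%


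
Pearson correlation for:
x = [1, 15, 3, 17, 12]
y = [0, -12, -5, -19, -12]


n=5, Σx=48, Σy=-48, Σxy=-662, Σx²=668, Σy²=674
r = (5×(-662) - 48×(-48))/√((5×668 - 48²)(5×674 - (-48)²))
= -1006/√(1036×1066) = -1006/√1104376 ≈ -1006/1050.8930 ≈ -0.9573

r ≈ -0.9573


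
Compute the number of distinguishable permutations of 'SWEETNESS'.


Letters: 9, freq: {'S': 3, 'W': 1, 'E': 3, 'T': 1, 'N': 1}
9!/(3!×1!×3!×1!×1!) = 362880/36 = 10080

10080


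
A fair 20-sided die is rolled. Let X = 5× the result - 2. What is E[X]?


E[die] = (1+20)/2 = 21/2
E[X] = 5×21/2 - 2 = 101/2

E[X] = 101/2


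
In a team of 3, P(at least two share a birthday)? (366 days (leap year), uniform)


P(all different) = Π(366-i)/366 for i=0..2
= 0.991818
P(match) = 1 - 0.991818 = 0.008182

P ≈ 0.0082 ≈ 0.82%


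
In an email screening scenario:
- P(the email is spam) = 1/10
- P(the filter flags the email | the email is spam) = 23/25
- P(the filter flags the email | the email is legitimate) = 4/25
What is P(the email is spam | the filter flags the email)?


Using Bayes' theorem:
P(A|B) = P(B|A)·P(A) / P(B)

P(the filter flags the email) = 23/25 × 1/10 + 4/25 × 9/10
= 23/250 + 18/125 = 59/250

P(the email is spam|the filter flags the email) = (23/250) / (59/250) = 23/59

P(the email is spam|the filter flags the email) = 23/59 ≈ 38.98%


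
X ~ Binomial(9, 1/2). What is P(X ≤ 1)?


P(X ≤ 1) = Σ P(X=i) for i=0..1
P(X=0) = 1/512
P(X=1) = 9/512
Sum = 5/256

P(X ≤ 1) = 5/256 ≈ 1.95%


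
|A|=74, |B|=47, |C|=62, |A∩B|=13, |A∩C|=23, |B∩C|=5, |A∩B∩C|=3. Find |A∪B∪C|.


|A∪B∪C| = 74+47+62-13-23-5+3 = 145

|A∪B∪C| = 145


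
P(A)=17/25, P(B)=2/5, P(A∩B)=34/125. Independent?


P(A)×P(B) = 34/125
P(A∩B) = 34/125
Equal ✓ → Independent

Yes, independent


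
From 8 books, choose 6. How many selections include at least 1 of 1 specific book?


Complement: C(8,6) - C(7,6) = 28 - 7 = 21

21


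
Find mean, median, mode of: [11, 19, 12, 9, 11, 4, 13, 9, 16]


Sorted: [4, 9, 9, 11, 11, 12, 13, 16, 19]
Mean = 104/9
Median = 11
Freq: {11: 2, 19: 1, 12: 1, 9: 2, 4: 1, 13: 1, 16: 1}
Mode: [9, 11]

Mean=104/9, Median=11, Mode=[9, 11]


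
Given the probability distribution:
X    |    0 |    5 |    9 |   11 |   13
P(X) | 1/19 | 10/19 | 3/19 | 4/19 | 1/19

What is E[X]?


E[X] = Σ x·P(X=x)
= (0)×(1/19) + (5)×(10/19) + (9)×(3/19) + (11)×(4/19) + (13)×(1/19)
= 134/19

E[X] = 134/19


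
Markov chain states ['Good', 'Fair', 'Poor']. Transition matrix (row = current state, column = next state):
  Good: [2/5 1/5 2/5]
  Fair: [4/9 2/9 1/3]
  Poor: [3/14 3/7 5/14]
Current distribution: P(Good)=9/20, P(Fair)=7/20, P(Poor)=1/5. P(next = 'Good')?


P(next=Good) = Σᵢ P(now=i)×P(i→Good)
= 9/20×2/5 + 7/20×4/9 + 1/5×3/14
= 9/50 + 7/45 + 3/70 = 596/1575

P = 596/1575 ≈ 0.3784


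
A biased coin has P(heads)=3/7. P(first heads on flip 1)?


Geometric: P(X=1) = (1-p)^(k-1)×p = (4/7)^0×3/7 = 3/7

P(X=1) = 3/7 ≈ 42.86%


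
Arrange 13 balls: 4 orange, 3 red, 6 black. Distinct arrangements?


13!/(4!×3!×6!) = 60060

60060


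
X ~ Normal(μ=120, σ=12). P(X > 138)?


z = (138-120)/12 = 1.5
P(X > 138) = 1 - P(Z ≤ 1.5) = 1 - 0.9332 = 0.0668

P(X > 138) ≈ 0.0668


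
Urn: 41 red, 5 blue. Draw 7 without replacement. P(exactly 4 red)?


Hypergeometric: C(41,4)×C(5,3)/C(46,7)
= 101270×10/53524680 = 1235/65274

P(X=4) = 1235/65274 ≈ 1.89%


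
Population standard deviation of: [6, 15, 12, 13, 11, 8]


Mean = 65/6
  (6-65/6)²=841/36
  (15-65/6)²=625/36
  (12-65/6)²=49/36
  (13-65/6)²=169/36
  (11-65/6)²=1/36
  (8-65/6)²=289/36
Σ(x-μ)² = 329/6
σ² = (329/6)/6 = 329/36

σ = √(329/36) ≈ 3.0231


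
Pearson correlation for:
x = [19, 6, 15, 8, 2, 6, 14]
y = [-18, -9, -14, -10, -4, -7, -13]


n=7, Σx=70, Σy=-75, Σxy=-918, Σx²=922, Σy²=935
r = (7×(-918) - 70×(-75))/√((7×922 - 70²)(7×935 - (-75)²))
= -1176/√(1554×920) = -1176/√1429680 ≈ -1176/1195.6923 ≈ -0.9835

r ≈ -0.9835


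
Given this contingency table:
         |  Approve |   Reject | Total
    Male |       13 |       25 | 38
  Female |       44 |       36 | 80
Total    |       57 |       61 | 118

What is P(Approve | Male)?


P(Approve | Male) = 13/(13+25) = 13/38

P(Approve|Male) = 13/38 ≈ 34.21%


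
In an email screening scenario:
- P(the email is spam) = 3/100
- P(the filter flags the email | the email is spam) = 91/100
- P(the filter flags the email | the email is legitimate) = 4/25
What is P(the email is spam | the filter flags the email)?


Using Bayes' theorem:
P(A|B) = P(B|A)·P(A) / P(B)

P(the filter flags the email) = 91/100 × 3/100 + 4/25 × 97/100
= 273/10000 + 97/625 = 73/400

P(the email is spam|the filter flags the email) = (273/10000) / (73/400) = 273/1825

P(the email is spam|the filter flags the email) = 273/1825 ≈ 14.96%


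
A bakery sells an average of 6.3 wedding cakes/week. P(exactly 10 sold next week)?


Poisson(λ=6.3): P(X=10) = e^(-λ)×λ^k/k!
= e^(-6.3) × 6.3^10 / 10!
≈ 0.001836304777 × 98493029.1882 / 3628800 ≈ 0.049841

P(X=10) ≈ 0.049841 ≈ 4.98%


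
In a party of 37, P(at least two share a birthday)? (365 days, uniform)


P(all different) = Π(365-i)/365 for i=0..36
= 0.151266
P(match) = 1 - 0.151266 = 0.848734

P ≈ 0.8487 ≈ 84.87%


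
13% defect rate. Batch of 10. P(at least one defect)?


P(all good) = (87/100)^10 = 24842341419143568849/100000000000000000000
P(≥1 defect) = 75157658580856431151/100000000000000000000

P = 75157658580856431151/100000000000000000000 ≈ 75.16%


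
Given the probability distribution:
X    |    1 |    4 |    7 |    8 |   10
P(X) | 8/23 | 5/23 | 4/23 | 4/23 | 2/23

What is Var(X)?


E[X] = 108/23
E[X²] = 740/23
Var(X) = E[X²] - (E[X])² = 740/23 - 11664/529 = 5356/529

Var(X) = 5356/529 ≈ 10.1248


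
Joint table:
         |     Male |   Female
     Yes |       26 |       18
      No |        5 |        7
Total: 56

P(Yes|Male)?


P(Yes|Male) = 26/(26+5) = 26/31

P = 26/31 ≈ 83.87%


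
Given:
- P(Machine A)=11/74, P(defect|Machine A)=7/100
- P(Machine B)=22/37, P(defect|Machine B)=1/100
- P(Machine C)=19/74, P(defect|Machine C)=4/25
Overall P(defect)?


P(B) = Σ P(B|Aᵢ)×P(Aᵢ)
  7/100×11/74 = 77/7400
  1/100×22/37 = 11/1850
  4/25×19/74 = 38/925
Sum = 17/296

P(defect) = 17/296 ≈ 5.74%


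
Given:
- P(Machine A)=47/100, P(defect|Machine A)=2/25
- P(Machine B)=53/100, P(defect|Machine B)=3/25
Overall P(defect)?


P(B) = Σ P(B|Aᵢ)×P(Aᵢ)
  2/25×47/100 = 47/1250
  3/25×53/100 = 159/2500
Sum = 253/2500

P(defect) = 253/2500 ≈ 10.12%


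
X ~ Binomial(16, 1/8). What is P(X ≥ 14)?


P(X ≥ 14) = Σ P(X=i) for i=14..16
P(X=14) = 735/35184372088832
P(X=15) = 7/17592186044416
P(X=16) = 1/281474976710656
Sum = 5993/281474976710656

P(X ≥ 14) = 5993/281474976710656 ≈ 0.00%


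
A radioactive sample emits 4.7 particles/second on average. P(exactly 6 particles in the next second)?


Poisson(λ=4.7): P(X=6) = e^(-λ)×λ^k/k!
= e^(-4.7) × 4.7^6 / 6!
≈ 0.009095277102 × 10779.215329 / 720 ≈ 0.136167

P(X=6) ≈ 0.136167 ≈ 13.62%


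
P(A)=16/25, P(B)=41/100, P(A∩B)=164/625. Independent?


P(A)×P(B) = 164/625
P(A∩B) = 164/625
Equal ✓ → Independent

Yes, independent


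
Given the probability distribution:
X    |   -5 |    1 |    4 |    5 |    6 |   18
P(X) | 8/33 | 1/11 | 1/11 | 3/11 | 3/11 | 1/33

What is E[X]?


E[X] = Σ x·P(X=x)
= (-5)×(8/33) + (1)×(1/11) + (4)×(1/11) + (5)×(3/11) + (6)×(3/11) + (18)×(1/33)
= 92/33

E[X] = 92/33


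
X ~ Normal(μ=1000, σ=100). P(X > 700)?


z = (700-1000)/100 = -3.0
P(X > 700) = 1 - P(Z ≤ -3.0) = 1 - 0.0013 = 0.9987

P(X > 700) ≈ 0.9987


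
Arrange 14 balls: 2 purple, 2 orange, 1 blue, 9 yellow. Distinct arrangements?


14!/(2!×2!×1!×9!) = 60060

60060


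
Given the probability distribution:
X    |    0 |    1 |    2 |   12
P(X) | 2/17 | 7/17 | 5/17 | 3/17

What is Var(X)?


E[X] = 53/17
E[X²] = 27
Var(X) = E[X²] - (E[X])² = 27 - 2809/289 = 4994/289

Var(X) = 4994/289 ≈ 17.2803


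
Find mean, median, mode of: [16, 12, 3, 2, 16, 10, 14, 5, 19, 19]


Sorted: [2, 3, 5, 10, 12, 14, 16, 16, 19, 19]
Mean = 116/10 = 58/5
Median = 13
Freq: {16: 2, 12: 1, 3: 1, 2: 1, 10: 1, 14: 1, 5: 1, 19: 2}
Mode: [16, 19]

Mean=58/5, Median=13, Mode=[16, 19]


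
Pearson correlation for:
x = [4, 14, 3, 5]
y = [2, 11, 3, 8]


n=4, Σx=26, Σy=24, Σxy=211, Σx²=246, Σy²=198
r = (4×211 - 26×24)/√((4×246 - 26²)(4×198 - 24²))
= 220/√(308×216) = 220/√66528 ≈ 220/257.9302 ≈ 0.8529

r ≈ 0.8529


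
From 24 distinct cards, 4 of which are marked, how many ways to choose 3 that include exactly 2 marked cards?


Choose 2 of the 4 marked cards and 1 of the other 20 cards:
C(4,2)×C(20,1) = 6×20 = 120

120


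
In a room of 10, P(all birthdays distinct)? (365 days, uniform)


P(all different) = Π(365-i)/365 for i=0..9
= (365/365)×(364/365)×...×(356/365)
= 0.883052

P ≈ 0.8831 ≈ 88.31%


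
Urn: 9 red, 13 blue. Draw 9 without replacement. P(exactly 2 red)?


Hypergeometric: C(9,2)×C(13,7)/C(22,9)
= 36×1716/497420 = 1404/11305

P(X=2) = 1404/11305 ≈ 12.42%


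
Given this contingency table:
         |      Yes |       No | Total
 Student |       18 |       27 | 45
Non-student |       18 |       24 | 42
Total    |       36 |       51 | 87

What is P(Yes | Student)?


P(Yes | Student) = 18/(18+27) = 18/45 = 2/5

P(Yes|Student) = 2/5 ≈ 40.00%


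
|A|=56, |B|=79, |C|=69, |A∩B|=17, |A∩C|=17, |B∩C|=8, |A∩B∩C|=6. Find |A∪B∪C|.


|A∪B∪C| = 56+79+69-17-17-8+6 = 168

|A∪B∪C| = 168


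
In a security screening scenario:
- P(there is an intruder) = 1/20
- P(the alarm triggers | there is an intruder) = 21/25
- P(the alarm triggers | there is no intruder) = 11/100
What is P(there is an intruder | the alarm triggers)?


Using Bayes' theorem:
P(A|B) = P(B|A)·P(A) / P(B)

P(the alarm triggers) = 21/25 × 1/20 + 11/100 × 19/20
= 21/500 + 209/2000 = 293/2000

P(there is an intruder|the alarm triggers) = (21/500) / (293/2000) = 84/293

P(there is an intruder|the alarm triggers) = 84/293 ≈ 28.67%


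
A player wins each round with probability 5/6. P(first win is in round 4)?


Geometric: P(X=4) = (1-p)^(k-1)×p = (1/6)^3×5/6 = 5/1296

P(X=4) = 5/1296 ≈ 0.39%


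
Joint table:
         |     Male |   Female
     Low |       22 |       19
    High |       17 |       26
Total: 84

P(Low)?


P(Low) = (22+19)/84 = 41/84

P(Low) = 41/84 ≈ 48.81%


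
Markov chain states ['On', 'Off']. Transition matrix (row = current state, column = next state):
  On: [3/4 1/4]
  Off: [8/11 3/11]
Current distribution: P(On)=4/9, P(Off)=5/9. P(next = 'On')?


P(next=On) = Σᵢ P(now=i)×P(i→On)
= 4/9×3/4 + 5/9×8/11
= 1/3 + 40/99 = 73/99

P = 73/99 ≈ 0.7374


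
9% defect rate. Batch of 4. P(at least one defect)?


P(all good) = (91/100)^4 = 68574961/100000000
P(≥1 defect) = 31425039/100000000

P = 31425039/100000000 ≈ 31.43%


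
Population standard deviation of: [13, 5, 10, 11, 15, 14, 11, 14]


Mean = 93/8
  (13-93/8)²=121/64
  (5-93/8)²=2809/64
  (10-93/8)²=169/64
  (11-93/8)²=25/64
  (15-93/8)²=729/64
  (14-93/8)²=361/64
  (11-93/8)²=25/64
  (14-93/8)²=361/64
Σ(x-μ)² = 575/8
σ² = (575/8)/8 = 575/64

σ = √(575/64) ≈ 2.9974


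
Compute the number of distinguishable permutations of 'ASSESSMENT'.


Letters: 10, freq: {'A': 1, 'S': 4, 'E': 2, 'M': 1, 'N': 1, 'T': 1}
10!/(1!×4!×2!×1!×1!×1!) = 3628800/48 = 75600

75600


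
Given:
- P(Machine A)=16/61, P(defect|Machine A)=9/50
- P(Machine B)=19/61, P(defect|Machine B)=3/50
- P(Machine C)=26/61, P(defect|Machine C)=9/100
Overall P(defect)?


P(B) = Σ P(B|Aᵢ)×P(Aᵢ)
  9/50×16/61 = 72/1525
  3/50×19/61 = 57/3050
  9/100×26/61 = 117/3050
Sum = 159/1525

P(defect) = 159/1525 ≈ 10.43%


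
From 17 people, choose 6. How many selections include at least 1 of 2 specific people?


Complement: C(17,6) - C(15,6) = 12376 - 5005 = 7371

7371


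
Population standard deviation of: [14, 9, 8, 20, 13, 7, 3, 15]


Mean = 89/8
  (14-89/8)²=529/64
  (9-89/8)²=289/64
  (8-89/8)²=625/64
  (20-89/8)²=5041/64
  (13-89/8)²=225/64
  (7-89/8)²=1089/64
  (3-89/8)²=4225/64
  (15-89/8)²=961/64
Σ(x-μ)² = 1623/8
σ² = (1623/8)/8 = 1623/64

σ = √(1623/64) ≈ 5.0358


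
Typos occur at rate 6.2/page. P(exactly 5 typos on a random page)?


Poisson(λ=6.2): P(X=5) = e^(-λ)×λ^k/k!
= e^(-6.2) × 6.2^5 / 5!
≈ 0.002029430636 × 9161.32832 / 120 ≈ 0.154936

P(X=5) ≈ 0.154936 ≈ 15.49%


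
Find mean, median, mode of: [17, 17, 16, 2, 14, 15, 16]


Sorted: [2, 14, 15, 16, 16, 17, 17]
Mean = 97/7
Median = 16
Freq: {17: 2, 16: 2, 2: 1, 14: 1, 15: 1}
Mode: [16, 17]

Mean=97/7, Median=16, Mode=[16, 17]


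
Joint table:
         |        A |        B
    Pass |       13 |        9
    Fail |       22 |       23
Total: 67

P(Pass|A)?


P(Pass|A) = 13/(13+22) = 13/35

P = 13/35 ≈ 37.14%


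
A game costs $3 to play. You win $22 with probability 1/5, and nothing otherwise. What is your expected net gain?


E[gain] = (22-3)×1/5 + (-3)×4/5
= 19/5 - 12/5 = 7/5

Expected net gain = $7/5 ≈ $1.40


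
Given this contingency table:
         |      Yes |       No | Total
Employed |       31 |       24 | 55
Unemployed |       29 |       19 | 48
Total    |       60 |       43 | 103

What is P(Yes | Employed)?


P(Yes | Employed) = 31/(31+24) = 31/55

P(Yes|Employed) = 31/55 ≈ 56.36%


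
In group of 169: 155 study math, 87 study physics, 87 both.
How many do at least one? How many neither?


|A∪B| = 155+87-87 = 155
Neither = 169-155 = 14

At least one: 155; Neither: 14


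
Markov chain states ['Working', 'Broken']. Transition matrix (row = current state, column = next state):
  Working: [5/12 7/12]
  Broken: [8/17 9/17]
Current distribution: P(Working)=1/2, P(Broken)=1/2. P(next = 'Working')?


P(next=Working) = Σᵢ P(now=i)×P(i→Working)
= 1/2×5/12 + 1/2×8/17
= 5/24 + 4/17 = 181/408

P = 181/408 ≈ 0.4436


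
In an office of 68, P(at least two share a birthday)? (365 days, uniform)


P(all different) = Π(365-i)/365 for i=0..67
= 0.001274
P(match) = 1 - 0.001274 = 0.998726

P ≈ 0.9987 ≈ 99.87%


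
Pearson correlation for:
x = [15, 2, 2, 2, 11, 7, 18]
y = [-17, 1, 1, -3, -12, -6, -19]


n=7, Σx=57, Σy=-55, Σxy=-773, Σx²=731, Σy²=841
r = (7×(-773) - 57×(-55))/√((7×731 - 57²)(7×841 - (-55)²))
= -2276/√(1868×2862) = -2276/√5346216 ≈ -2276/2312.1886 ≈ -0.9843

r ≈ -0.9843


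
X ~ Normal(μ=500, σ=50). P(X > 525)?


z = (525-500)/50 = 0.5
P(X > 525) = 1 - P(Z ≤ 0.5) = 1 - 0.6915 = 0.3085

P(X > 525) ≈ 0.3085


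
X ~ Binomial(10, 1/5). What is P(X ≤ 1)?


P(X ≤ 1) = Σ P(X=i) for i=0..1
P(X=0) = 1048576/9765625
P(X=1) = 524288/1953125
Sum = 3670016/9765625

P(X ≤ 1) = 3670016/9765625 ≈ 37.58%


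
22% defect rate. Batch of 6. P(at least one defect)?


P(all good) = (39/50)^6 = 3518743761/15625000000
P(≥1 defect) = 12106256239/15625000000

P = 12106256239/15625000000 ≈ 77.48%


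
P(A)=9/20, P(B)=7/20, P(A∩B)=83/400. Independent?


P(A)×P(B) = 63/400
P(A∩B) = 83/400
Not equal → NOT independent

No, not independent


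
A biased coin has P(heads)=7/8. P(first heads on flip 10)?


Geometric: P(X=10) = (1-p)^(k-1)×p = (1/8)^9×7/8 = 7/1073741824

P(X=10) = 7/1073741824 ≈ 0.00%


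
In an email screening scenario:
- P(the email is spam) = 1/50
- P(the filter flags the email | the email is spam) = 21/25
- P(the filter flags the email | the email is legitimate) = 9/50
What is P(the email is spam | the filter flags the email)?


Using Bayes' theorem:
P(A|B) = P(B|A)·P(A) / P(B)

P(the filter flags the email) = 21/25 × 1/50 + 9/50 × 49/50
= 21/1250 + 441/2500 = 483/2500

P(the email is spam|the filter flags the email) = (21/1250) / (483/2500) = 2/23

P(the email is spam|the filter flags the email) = 2/23 ≈ 8.70%


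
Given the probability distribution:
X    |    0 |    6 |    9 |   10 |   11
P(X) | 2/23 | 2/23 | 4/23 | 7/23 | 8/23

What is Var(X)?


E[X] = 206/23
E[X²] = 2064/23
Var(X) = E[X²] - (E[X])² = 2064/23 - 42436/529 = 5036/529

Var(X) = 5036/529 ≈ 9.5198


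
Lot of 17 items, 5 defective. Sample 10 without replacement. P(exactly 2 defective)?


Hypergeometric: C(5,2)×C(12,8)/C(17,10)
= 10×495/19448 = 225/884

P(X=2) = 225/884 ≈ 25.45%


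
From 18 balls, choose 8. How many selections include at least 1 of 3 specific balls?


Complement: C(18,8) - C(15,8) = 43758 - 6435 = 37323

37323


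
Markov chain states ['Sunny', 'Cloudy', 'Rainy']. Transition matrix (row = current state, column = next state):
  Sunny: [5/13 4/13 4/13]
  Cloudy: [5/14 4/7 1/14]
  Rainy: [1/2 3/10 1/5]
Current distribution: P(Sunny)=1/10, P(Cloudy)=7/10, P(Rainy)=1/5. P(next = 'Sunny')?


P(next=Sunny) = Σᵢ P(now=i)×P(i→Sunny)
= 1/10×5/13 + 7/10×5/14 + 1/5×1/2
= 1/26 + 1/4 + 1/10 = 101/260

P = 101/260 ≈ 0.3885
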